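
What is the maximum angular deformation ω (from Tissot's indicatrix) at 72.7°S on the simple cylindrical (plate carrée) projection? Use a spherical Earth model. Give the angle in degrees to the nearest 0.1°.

Plate carrée maps x = Rλ, y = Rφ. The meridian scale is h = 1 and the parallel scale is k = 1/cos φ = sec φ.
At 72.7°: h = 1.000, k = 3.363; principal scales a = 3.363, b = 1.000.
sin(ω/2) = (a − b)/(a + b) = 2.363/4.363 = 0.5416, so ω = 2 arcsin(0.5416) ≈ 65.6°.

65.6°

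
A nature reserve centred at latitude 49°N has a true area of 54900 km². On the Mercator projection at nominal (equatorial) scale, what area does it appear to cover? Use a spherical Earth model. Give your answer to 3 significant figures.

For Mercator, h = k = sec φ (a conformal cylindrical projection has a single point scale, 1/cos φ).
Areal scale = k² = sec²φ = 1/cos²(49°) = 1/0.6561² = 2.323.
Apparent area = 54900 × 2.323 ≈ 128000 km².

128000 km²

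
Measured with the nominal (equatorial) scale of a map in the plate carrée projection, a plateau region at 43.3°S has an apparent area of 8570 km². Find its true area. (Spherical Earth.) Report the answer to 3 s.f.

For the equirectangular projection with φ₀ = 0 (plate carrée), h = 1 along meridians and k = sec φ along parallels.
Areal scale = h·k = 1 × sec φ; at 43.3°, h = 1.000, k = 1.374, so h·k = 1.374.
True area = apparent / (areal scale) = 8570 / 1.374 ≈ 6240 km².

6240 km²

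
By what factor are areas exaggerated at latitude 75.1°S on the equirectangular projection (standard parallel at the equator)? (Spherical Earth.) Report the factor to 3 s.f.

3.89

Plate carrée maps x = Rλ, y = Rφ. The meridian scale is h = 1 and the parallel scale is k = 1/cos φ = sec φ.
Areal scale = h·k = 1 × sec φ; at 75.1°, h = 1.000, k = 3.889, so h·k = 3.889.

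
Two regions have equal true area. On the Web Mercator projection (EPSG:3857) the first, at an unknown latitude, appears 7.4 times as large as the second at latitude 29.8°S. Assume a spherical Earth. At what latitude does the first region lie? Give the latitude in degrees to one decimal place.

On Mercator, (apparent₁)/(apparent₂) = sec²φ₁ / sec²φ₂ when true areas are equal.
cos²φ₂ / cos²φ₁ = 7.4  ⇒  cos φ₁ = cos 29.8° / √7.4 = 0.8678/2.720 = 0.3190.
φ₁ = arccos(0.3190) ≈ 71.4°.

71.4°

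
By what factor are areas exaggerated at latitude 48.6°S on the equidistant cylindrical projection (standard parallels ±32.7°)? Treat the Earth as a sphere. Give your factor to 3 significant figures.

1.27

The equidistant cylindrical projection with φ₀ = 32.7° has h = 1 (meridians true) and k = cos φ₀ / cos φ along parallels.
Areal scale = h·k = 1 × cos φ₀ / cos φ; at 48.6°, h = 1.000, k = 1.272, so h·k = 1.272.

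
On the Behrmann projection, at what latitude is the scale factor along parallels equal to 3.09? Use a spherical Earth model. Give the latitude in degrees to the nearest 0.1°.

Behrmann is a cylindrical equal-area projection with standard parallels at ±30°. Cylindrical equal-area (φ₀ = 30°): h = cos φ / cos 30° along meridians, k = cos 30° / cos φ along parallels; h·k = 1.
k = cos φ₀ / cos φ = 3.09  ⇒  cos φ = cos 30° / 3.09 = 0.2803.
φ = arccos(0.2803) ≈ 73.7°.

73.7°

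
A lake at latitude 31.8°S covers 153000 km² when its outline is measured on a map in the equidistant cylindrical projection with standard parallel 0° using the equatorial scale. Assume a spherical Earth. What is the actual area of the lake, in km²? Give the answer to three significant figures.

Plate carrée maps x = Rλ, y = Rφ. The meridian scale is h = 1 and the parallel scale is k = 1/cos φ = sec φ.
Areal scale = h·k = 1 × sec φ; at 31.8°, h = 1.000, k = 1.177, so h·k = 1.177.
True area = apparent / (areal scale) = 153000 / 1.177 ≈ 130000 km².

130000 km²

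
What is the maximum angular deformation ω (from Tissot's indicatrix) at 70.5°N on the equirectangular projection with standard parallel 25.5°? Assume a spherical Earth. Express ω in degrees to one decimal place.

In the equirectangular projection with standard parallel φ₀ = 25.5° (x = Rλ cos φ₀, y = Rφ), meridians are true-scale (h = 1) and the parallel scale is k = cos φ₀ / cos φ.
At 70.5°: h = 1.000, k = 2.704; principal scales a = 2.704, b = 1.000.
sin(ω/2) = (a − b)/(a + b) = 1.704/3.704 = 0.4600, so ω = 2 arcsin(0.4600) ≈ 54.8°.

54.8°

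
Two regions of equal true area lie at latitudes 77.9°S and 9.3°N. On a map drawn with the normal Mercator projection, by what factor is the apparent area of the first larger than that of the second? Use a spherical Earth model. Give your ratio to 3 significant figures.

Mercator areal scale is sec²φ.
At 77.9°: sec²(77.9°) = 1/0.2096² = 22.76.
At 9.3°: sec²(9.3°) = 1/0.9869² = 1.027.
Ratio = 22.76/1.027 = cos²(9.3°)/cos²(77.9°) ≈ 22.2.

22.2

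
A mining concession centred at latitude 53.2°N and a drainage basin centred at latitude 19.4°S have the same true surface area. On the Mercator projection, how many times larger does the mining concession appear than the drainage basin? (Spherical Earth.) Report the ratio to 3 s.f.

2.48

On Mercator, area is exaggerated by sec²φ = 1/cos²φ.
At 53.2°: sec²(53.2°) = 1/0.5990² = 2.787.
At 19.4°: sec²(19.4°) = 1/0.9432² = 1.124.
Ratio = 2.787/1.124 = cos²(19.4°)/cos²(53.2°) ≈ 2.48.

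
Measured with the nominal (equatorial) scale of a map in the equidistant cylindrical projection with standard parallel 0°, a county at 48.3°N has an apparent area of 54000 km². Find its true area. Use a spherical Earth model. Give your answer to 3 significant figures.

In the plate carrée (x = Rλ, y = Rφ), meridians are true-scale (h = 1) and parallels are stretched by k = sec φ.
Areal scale = h·k = 1 × sec φ; at 48.3°, h = 1.000, k = 1.503, so h·k = 1.503.
True area = apparent / (areal scale) = 54000 / 1.503 ≈ 35900 km².

35900 km²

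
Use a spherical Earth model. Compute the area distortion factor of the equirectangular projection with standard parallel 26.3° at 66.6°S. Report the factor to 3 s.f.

2.26

The equidistant cylindrical projection with φ₀ = 26.3° has h = 1 (meridians true) and k = cos φ₀ / cos φ along parallels.
Areal scale = h·k = 1 × cos φ₀ / cos φ; at 66.6°, h = 1.000, k = 2.257, so h·k = 2.257.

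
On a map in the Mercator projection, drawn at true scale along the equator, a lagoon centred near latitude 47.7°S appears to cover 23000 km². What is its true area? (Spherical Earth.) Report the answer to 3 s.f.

10400 km²

Mercator is conformal, so the point scale is isotropic: h = k = sec φ = 1/cos φ.
Areal scale = k² = sec²φ = 1/cos²(47.7°) = 1/0.6730² = 2.208.
True area = apparent / (areal scale) = 23000 / 2.208 ≈ 10400 km².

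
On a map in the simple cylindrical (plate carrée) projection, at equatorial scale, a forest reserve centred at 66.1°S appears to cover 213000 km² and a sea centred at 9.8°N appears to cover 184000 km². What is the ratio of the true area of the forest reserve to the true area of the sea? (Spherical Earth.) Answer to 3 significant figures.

0.476

On the plate carrée, areal scale = h·k = 1 × sec φ, so true area = apparent × cos φ.
True area of forest reserve: 213000 × cos(66.1°) = 213000 × 0.4051 = 86300 km².
True area of sea: 184000 × cos(9.8°) = 184000 × 0.9854 = 181300 km².
Ratio = 86300 / 181300 ≈ 0.476.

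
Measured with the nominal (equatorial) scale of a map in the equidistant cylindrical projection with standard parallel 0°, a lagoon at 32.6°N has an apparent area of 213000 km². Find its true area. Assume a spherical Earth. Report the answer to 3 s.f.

For the equirectangular projection with φ₀ = 0 (plate carrée), h = 1 along meridians and k = sec φ along parallels.
Areal scale = h·k = 1 × sec φ; at 32.6°, h = 1.000, k = 1.187, so h·k = 1.187.
True area = apparent / (areal scale) = 213000 / 1.187 ≈ 179000 km².

179000 km²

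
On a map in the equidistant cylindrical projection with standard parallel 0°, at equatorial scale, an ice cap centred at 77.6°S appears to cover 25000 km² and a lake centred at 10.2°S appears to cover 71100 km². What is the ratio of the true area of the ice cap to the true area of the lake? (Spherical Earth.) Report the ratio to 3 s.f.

0.0767

Plate carrée has h = 1 and k = sec φ, giving areal scale sec φ; true area = (apparent area) · cos φ.
True area of ice cap: 25000 × cos(77.6°) = 25000 × 0.2147 = 5368 km².
True area of lake: 71100 × cos(10.2°) = 71100 × 0.9842 = 69980 km².
Ratio = 5368 / 69980 ≈ 0.0767.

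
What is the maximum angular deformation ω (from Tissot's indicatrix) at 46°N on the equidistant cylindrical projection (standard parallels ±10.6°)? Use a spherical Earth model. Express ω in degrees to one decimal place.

In the equirectangular projection with standard parallel φ₀ = 10.6° (x = Rλ cos φ₀, y = Rφ), meridians are true-scale (h = 1) and the parallel scale is k = cos φ₀ / cos φ.
At 46°: h = 1.000, k = 1.415; principal scales a = 1.415, b = 1.000.
sin(ω/2) = (a − b)/(a + b) = 0.4150/2.415 = 0.1718, so ω = 2 arcsin(0.1718) ≈ 19.8°.

19.8°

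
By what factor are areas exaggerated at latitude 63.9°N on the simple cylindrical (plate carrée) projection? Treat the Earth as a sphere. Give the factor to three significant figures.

2.27

Plate carrée maps x = Rλ, y = Rφ. The meridian scale is h = 1 and the parallel scale is k = 1/cos φ = sec φ.
Areal scale = h·k = 1 × sec φ; at 63.9°, h = 1.000, k = 2.273, so h·k = 2.273.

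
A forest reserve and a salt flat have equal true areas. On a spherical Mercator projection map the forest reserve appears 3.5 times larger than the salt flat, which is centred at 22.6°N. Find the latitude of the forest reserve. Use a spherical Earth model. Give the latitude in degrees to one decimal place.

Mercator areal scale is sec²φ, so apparent-area ratio = sec²φ₁ / sec²φ₂ = cos²φ₂ / cos²φ₁.
cos²φ₂ / cos²φ₁ = 3.5  ⇒  cos φ₁ = cos 22.6° / √3.5 = 0.9232/1.871 = 0.4935.
φ₁ = arccos(0.4935) ≈ 60.4°.

60.4°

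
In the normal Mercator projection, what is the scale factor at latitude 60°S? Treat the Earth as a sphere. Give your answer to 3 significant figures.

Mercator is conformal, so the point scale is isotropic: h = k = sec φ = 1/cos φ.
k = 1/cos 60° = 1/0.5000 = 2.000.

2.00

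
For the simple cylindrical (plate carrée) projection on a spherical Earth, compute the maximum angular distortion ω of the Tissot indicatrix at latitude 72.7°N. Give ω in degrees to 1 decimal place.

65.6°

For the equirectangular projection with φ₀ = 0 (plate carrée), h = 1 along meridians and k = sec φ along parallels.
At 72.7°: h = 1.000, k = 3.363; principal scales a = 3.363, b = 1.000.
sin(ω/2) = (a − b)/(a + b) = 2.363/4.363 = 0.5416, so ω = 2 arcsin(0.5416) ≈ 65.6°.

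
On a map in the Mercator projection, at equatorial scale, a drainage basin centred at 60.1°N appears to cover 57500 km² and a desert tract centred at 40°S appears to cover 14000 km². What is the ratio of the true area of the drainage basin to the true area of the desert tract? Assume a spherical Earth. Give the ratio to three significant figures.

1.74

On Mercator the areal scale is sec²φ, so true area = apparent × cos²φ.
True area of drainage basin: 57500 × cos²(60.1°) = 57500 × 0.2485 = 14290 km².
True area of desert tract: 14000 × cos²(40°) = 14000 × 0.5868 = 8216 km².
Ratio = 14290 / 8216 ≈ 1.74.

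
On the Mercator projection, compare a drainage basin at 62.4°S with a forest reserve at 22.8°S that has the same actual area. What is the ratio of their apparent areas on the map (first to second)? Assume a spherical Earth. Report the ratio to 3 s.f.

On Mercator, area is exaggerated by sec²φ = 1/cos²φ.
At 62.4°: sec²(62.4°) = 1/0.4633² = 4.659.
At 22.8°: sec²(22.8°) = 1/0.9219² = 1.177.
Ratio = 4.659/1.177 = cos²(22.8°)/cos²(62.4°) ≈ 3.96.

3.96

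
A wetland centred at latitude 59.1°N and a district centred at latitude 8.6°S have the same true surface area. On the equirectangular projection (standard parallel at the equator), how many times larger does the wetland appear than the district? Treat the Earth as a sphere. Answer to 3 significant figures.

Plate carrée maps x = Rλ, y = Rφ. The meridian scale is h = 1 and the parallel scale is k = 1/cos φ = sec φ.
Areal scale at 59.1°: h·k = 1.000 × 1.947 = 1.947.
Areal scale at 8.6°: h·k = 1.000 × 1.011 = 1.011.
Ratio = 1.947/1.011 ≈ 1.93.

1.93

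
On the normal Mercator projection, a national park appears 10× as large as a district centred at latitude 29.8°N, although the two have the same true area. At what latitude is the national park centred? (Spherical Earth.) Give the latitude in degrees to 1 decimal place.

Mercator areal scale is sec²φ, so apparent-area ratio = sec²φ₁ / sec²φ₂ = cos²φ₂ / cos²φ₁.
cos²φ₂ / cos²φ₁ = 10  ⇒  cos φ₁ = cos 29.8° / √10 = 0.8678/3.162 = 0.2744.
φ₁ = arccos(0.2744) ≈ 74.1°.

74.1°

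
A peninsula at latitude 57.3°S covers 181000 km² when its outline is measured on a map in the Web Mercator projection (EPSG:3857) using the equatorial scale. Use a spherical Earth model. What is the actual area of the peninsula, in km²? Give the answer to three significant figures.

52800 km²

Mercator is conformal, so the point scale is isotropic: h = k = sec φ = 1/cos φ.
Areal scale = k² = sec²φ = 1/cos²(57.3°) = 1/0.5402² = 3.426.
True area = apparent / (areal scale) = 181000 / 3.426 ≈ 52800 km².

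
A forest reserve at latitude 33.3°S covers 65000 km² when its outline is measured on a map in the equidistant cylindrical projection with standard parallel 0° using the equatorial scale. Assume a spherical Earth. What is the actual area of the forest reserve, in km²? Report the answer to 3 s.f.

In the plate carrée (x = Rλ, y = Rφ), meridians are true-scale (h = 1) and parallels are stretched by k = sec φ.
Areal scale = h·k = 1 × sec φ; at 33.3°, h = 1.000, k = 1.196, so h·k = 1.196.
True area = apparent / (areal scale) = 65000 / 1.196 ≈ 54300 km².

54300 km²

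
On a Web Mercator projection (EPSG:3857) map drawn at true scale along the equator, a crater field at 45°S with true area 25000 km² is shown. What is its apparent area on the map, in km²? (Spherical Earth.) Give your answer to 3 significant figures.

The Mercator projection is conformal; its linear scale factor is the same in every direction and equals sec φ = 1/cos φ.
Areal scale = k² = sec²φ = 1/cos²(45°) = 1/0.7071² = 2.000.
Apparent area = 25000 × 2.000 ≈ 50000 km².

50000 km²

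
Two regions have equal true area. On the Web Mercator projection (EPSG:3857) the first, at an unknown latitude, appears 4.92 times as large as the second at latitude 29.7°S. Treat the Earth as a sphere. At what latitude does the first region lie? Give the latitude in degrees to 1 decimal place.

66.9°

Mercator areal scale is sec²φ, so apparent-area ratio = sec²φ₁ / sec²φ₂ = cos²φ₂ / cos²φ₁.
cos²φ₂ / cos²φ₁ = 4.92  ⇒  cos φ₁ = cos 29.7° / √4.92 = 0.8686/2.218 = 0.3916.
φ₁ = arccos(0.3916) ≈ 66.9°.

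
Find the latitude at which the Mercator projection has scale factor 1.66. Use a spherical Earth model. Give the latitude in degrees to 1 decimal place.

53.0°

Mercator scale is k = sec φ = 1/cos φ.
1/cos φ = 1.66  ⇒  cos φ = 0.6024  ⇒  φ = arccos(0.6024) ≈ 53.0°.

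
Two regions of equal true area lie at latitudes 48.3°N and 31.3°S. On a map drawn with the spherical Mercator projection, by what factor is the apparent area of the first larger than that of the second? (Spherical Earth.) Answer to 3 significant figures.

On Mercator, area is exaggerated by sec²φ = 1/cos²φ.
At 48.3°: sec²(48.3°) = 1/0.6652² = 2.260.
At 31.3°: sec²(31.3°) = 1/0.8545² = 1.370.
Ratio = 2.260/1.370 = cos²(31.3°)/cos²(48.3°) ≈ 1.65.

1.65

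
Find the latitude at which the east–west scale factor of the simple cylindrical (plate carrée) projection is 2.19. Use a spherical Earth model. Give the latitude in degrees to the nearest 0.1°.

Plate carrée: h = 1, k = sec φ along parallels.
sec φ = 2.19  ⇒  cos φ = 0.4566  ⇒  φ ≈ 62.8°.

62.8°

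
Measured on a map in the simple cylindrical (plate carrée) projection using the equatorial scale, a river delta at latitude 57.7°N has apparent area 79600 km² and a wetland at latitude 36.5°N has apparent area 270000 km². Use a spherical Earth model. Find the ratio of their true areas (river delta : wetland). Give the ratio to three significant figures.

Plate carrée has h = 1 and k = sec φ, giving areal scale sec φ; true area = (apparent area) · cos φ.
True area of river delta: 79600 × cos(57.7°) = 79600 × 0.5344 = 42530 km².
True area of wetland: 270000 × cos(36.5°) = 270000 × 0.8039 = 217000 km².
Ratio = 42530 / 217000 ≈ 0.196.

0.196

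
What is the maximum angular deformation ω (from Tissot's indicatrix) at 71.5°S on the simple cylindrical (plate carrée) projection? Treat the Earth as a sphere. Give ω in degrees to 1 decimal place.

62.4°

In the plate carrée (x = Rλ, y = Rφ), meridians are true-scale (h = 1) and parallels are stretched by k = sec φ.
At 71.5°: h = 1.000, k = 3.152; principal scales a = 3.152, b = 1.000.
sin(ω/2) = (a − b)/(a + b) = 2.152/4.152 = 0.5183, so ω = 2 arcsin(0.5183) ≈ 62.4°.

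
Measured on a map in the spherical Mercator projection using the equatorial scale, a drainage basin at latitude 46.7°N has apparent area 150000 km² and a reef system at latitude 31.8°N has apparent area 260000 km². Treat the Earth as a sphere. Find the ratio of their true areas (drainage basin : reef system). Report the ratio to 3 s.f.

0.376

On Mercator the areal scale is sec²φ, so true area = apparent × cos²φ.
True area of drainage basin: 150000 × cos²(46.7°) = 150000 × 0.4703 = 70550 km².
True area of reef system: 260000 × cos²(31.8°) = 260000 × 0.7223 = 187800 km².
Ratio = 70550 / 187800 ≈ 0.376.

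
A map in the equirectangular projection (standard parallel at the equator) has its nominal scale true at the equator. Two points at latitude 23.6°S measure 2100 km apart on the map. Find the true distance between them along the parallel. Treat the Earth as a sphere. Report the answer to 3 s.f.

1920 km

For the equirectangular projection with φ₀ = 0 (plate carrée), h = 1 along meridians and k = sec φ along parallels.
Along the parallel at 23.6°, map distances are exaggerated by k = sec 23.6° = 1.091.
True distance = 2100 / 1.091 = 2100 × cos 23.6° ≈ 1920 km.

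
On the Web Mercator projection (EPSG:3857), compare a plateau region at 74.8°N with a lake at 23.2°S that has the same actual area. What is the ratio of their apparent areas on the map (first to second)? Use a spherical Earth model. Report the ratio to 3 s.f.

12.3

Mercator areal scale is sec²φ.
At 74.8°: sec²(74.8°) = 1/0.2622² = 14.55.
At 23.2°: sec²(23.2°) = 1/0.9191² = 1.184.
Ratio = 14.55/1.184 = cos²(23.2°)/cos²(74.8°) ≈ 12.3.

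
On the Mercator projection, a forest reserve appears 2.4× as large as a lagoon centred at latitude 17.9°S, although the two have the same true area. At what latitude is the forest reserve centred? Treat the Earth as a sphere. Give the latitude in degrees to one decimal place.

52.1°

On Mercator, (apparent₁)/(apparent₂) = sec²φ₁ / sec²φ₂ when true areas are equal.
cos²φ₂ / cos²φ₁ = 2.4  ⇒  cos φ₁ = cos 17.9° / √2.4 = 0.9516/1.549 = 0.6143.
φ₁ = arccos(0.6143) ≈ 52.1°.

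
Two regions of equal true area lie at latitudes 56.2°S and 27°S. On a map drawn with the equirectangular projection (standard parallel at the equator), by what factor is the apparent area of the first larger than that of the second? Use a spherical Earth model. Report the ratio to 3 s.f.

Plate carrée maps x = Rλ, y = Rφ. The meridian scale is h = 1 and the parallel scale is k = 1/cos φ = sec φ.
Areal scale at 56.2°: h·k = 1.000 × 1.798 = 1.798.
Areal scale at 27°: h·k = 1.000 × 1.122 = 1.122.
Ratio = 1.798/1.122 ≈ 1.60.

1.60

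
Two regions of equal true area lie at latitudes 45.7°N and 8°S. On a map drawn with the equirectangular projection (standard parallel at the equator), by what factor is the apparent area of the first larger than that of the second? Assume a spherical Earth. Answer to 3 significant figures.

1.42

In the plate carrée (x = Rλ, y = Rφ), meridians are true-scale (h = 1) and parallels are stretched by k = sec φ.
Areal scale at 45.7°: h·k = 1.000 × 1.432 = 1.432.
Areal scale at 8°: h·k = 1.000 × 1.010 = 1.010.
Ratio = 1.432/1.010 ≈ 1.42.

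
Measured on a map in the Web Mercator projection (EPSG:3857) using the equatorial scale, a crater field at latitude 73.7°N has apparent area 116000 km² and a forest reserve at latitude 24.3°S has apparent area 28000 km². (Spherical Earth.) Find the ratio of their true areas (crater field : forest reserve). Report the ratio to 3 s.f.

0.393

On Mercator the areal scale is sec²φ, so true area = apparent × cos²φ.
True area of crater field: 116000 × cos²(73.7°) = 116000 × 0.07877 = 9138 km².
True area of forest reserve: 28000 × cos²(24.3°) = 28000 × 0.8307 = 23260 km².
Ratio = 9138 / 23260 ≈ 0.393.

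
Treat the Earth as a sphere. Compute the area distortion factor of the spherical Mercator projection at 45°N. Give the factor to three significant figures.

The Mercator projection is conformal; its linear scale factor is the same in every direction and equals sec φ = 1/cos φ.
Areal scale = k² = sec²φ = 1/cos²(45°) = 1/0.7071² = 2.000.

2.00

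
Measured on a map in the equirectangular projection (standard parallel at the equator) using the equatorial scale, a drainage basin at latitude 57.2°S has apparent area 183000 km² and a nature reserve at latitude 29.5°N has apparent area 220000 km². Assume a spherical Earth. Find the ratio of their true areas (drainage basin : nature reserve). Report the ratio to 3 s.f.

Plate carrée has h = 1 and k = sec φ, giving areal scale sec φ; true area = (apparent area) · cos φ.
True area of drainage basin: 183000 × cos(57.2°) = 183000 × 0.5417 = 99130 km².
True area of nature reserve: 220000 × cos(29.5°) = 220000 × 0.8704 = 191500 km².
Ratio = 99130 / 191500 ≈ 0.518.

0.518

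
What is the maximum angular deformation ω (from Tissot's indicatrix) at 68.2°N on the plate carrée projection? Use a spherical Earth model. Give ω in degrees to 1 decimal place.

Plate carrée maps x = Rλ, y = Rφ. The meridian scale is h = 1 and the parallel scale is k = 1/cos φ = sec φ.
At 68.2°: h = 1.000, k = 2.693; principal scales a = 2.693, b = 1.000.
sin(ω/2) = (a − b)/(a + b) = 1.693/3.693 = 0.4584, so ω = 2 arcsin(0.4584) ≈ 54.6°.

54.6°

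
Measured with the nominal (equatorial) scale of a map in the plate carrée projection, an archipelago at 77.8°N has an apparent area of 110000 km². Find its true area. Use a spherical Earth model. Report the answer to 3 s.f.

In the plate carrée (x = Rλ, y = Rφ), meridians are true-scale (h = 1) and parallels are stretched by k = sec φ.
Areal scale = h·k = 1 × sec φ; at 77.8°, h = 1.000, k = 4.732, so h·k = 4.732.
True area = apparent / (areal scale) = 110000 / 4.732 ≈ 23200 km².

23200 km²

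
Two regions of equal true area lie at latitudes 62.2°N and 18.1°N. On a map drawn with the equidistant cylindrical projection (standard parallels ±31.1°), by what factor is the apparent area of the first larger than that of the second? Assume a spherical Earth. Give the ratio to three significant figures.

In the equirectangular projection with standard parallel φ₀ = 31.1° (x = Rλ cos φ₀, y = Rφ), meridians are true-scale (h = 1) and the parallel scale is k = cos φ₀ / cos φ.
Areal scale at 62.2°: h·k = 1.000 × 1.836 = 1.836.
Areal scale at 18.1°: h·k = 1.000 × 0.9008 = 0.9008.
Ratio = 1.836/0.9008 ≈ 2.04.

2.04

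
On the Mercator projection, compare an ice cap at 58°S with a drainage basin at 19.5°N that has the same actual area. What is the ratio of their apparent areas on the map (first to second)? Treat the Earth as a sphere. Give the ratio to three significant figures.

3.16

Mercator areal scale is sec²φ.
At 58°: sec²(58°) = 1/0.5299² = 3.561.
At 19.5°: sec²(19.5°) = 1/0.9426² = 1.125.
Ratio = 3.561/1.125 = cos²(19.5°)/cos²(58°) ≈ 3.16.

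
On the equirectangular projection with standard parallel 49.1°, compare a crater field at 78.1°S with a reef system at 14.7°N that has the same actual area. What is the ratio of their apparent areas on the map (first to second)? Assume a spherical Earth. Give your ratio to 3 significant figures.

4.69

In the equirectangular projection with standard parallel φ₀ = 49.1° (x = Rλ cos φ₀, y = Rφ), meridians are true-scale (h = 1) and the parallel scale is k = cos φ₀ / cos φ.
Areal scale at 78.1°: h·k = 1.000 × 3.175 = 3.175.
Areal scale at 14.7°: h·k = 1.000 × 0.6769 = 0.6769.
Ratio = 3.175/0.6769 ≈ 4.69.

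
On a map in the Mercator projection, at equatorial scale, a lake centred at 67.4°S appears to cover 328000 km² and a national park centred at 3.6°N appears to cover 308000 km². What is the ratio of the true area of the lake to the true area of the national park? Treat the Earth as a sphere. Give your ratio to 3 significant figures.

On Mercator the areal scale is sec²φ, so true area = apparent × cos²φ.
True area of lake: 328000 × cos²(67.4°) = 328000 × 0.1477 = 48440 km².
True area of national park: 308000 × cos²(3.6°) = 308000 × 0.9961 = 306800 km².
Ratio = 48440 / 306800 ≈ 0.158.

0.158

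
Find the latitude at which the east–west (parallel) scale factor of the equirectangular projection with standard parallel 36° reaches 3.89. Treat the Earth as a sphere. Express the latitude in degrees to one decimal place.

78.0°

In the equirectangular projection with standard parallel φ₀ = 36° (x = Rλ cos φ₀, y = Rφ), meridians are true-scale (h = 1) and the parallel scale is k = cos φ₀ / cos φ.
k = cos φ₀ / cos φ = 3.89  ⇒  cos φ = cos 36° / 3.89 = 0.2080.
φ = arccos(0.2080) ≈ 78.0°.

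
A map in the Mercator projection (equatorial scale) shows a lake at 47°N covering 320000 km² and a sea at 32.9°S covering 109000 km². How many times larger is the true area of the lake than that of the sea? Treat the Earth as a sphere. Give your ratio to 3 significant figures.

Mercator's areal exaggeration is sec²φ; hence true area = (apparent area) · cos²φ.
True area of lake: 320000 × cos²(47°) = 320000 × 0.4651 = 148800 km².
True area of sea: 109000 × cos²(32.9°) = 109000 × 0.7050 = 76840 km².
Ratio = 148800 / 76840 ≈ 1.94.

1.94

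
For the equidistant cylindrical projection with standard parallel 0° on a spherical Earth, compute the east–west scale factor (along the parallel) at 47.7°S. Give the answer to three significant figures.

For the equirectangular projection with φ₀ = 0 (plate carrée), h = 1 along meridians and k = sec φ along parallels.
k = 1/cos 47.7° = 1/0.6730 = 1.486.

1.49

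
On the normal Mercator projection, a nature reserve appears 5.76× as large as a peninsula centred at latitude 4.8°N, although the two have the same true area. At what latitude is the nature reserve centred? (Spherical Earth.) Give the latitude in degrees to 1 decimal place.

Mercator areal scale is sec²φ, so apparent-area ratio = sec²φ₁ / sec²φ₂ = cos²φ₂ / cos²φ₁.
cos²φ₂ / cos²φ₁ = 5.76  ⇒  cos φ₁ = cos 4.8° / √5.76 = 0.9965/2.400 = 0.4152.
φ₁ = arccos(0.4152) ≈ 65.5°.

65.5°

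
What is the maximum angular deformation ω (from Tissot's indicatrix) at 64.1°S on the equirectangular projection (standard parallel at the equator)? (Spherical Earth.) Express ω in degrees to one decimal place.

In the plate carrée (x = Rλ, y = Rφ), meridians are true-scale (h = 1) and parallels are stretched by k = sec φ.
At 64.1°: h = 1.000, k = 2.289; principal scales a = 2.289, b = 1.000.
sin(ω/2) = (a − b)/(a + b) = 1.289/3.289 = 0.3920, so ω = 2 arcsin(0.3920) ≈ 46.2°.

46.2°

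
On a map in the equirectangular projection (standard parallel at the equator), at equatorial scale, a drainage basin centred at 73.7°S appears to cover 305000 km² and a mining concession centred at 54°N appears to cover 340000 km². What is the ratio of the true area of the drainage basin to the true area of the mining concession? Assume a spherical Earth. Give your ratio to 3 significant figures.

Plate carrée has h = 1 and k = sec φ, giving areal scale sec φ; true area = (apparent area) · cos φ.
True area of drainage basin: 305000 × cos(73.7°) = 305000 × 0.2807 = 85600 km².
True area of mining concession: 340000 × cos(54°) = 340000 × 0.5878 = 199800 km².
Ratio = 85600 / 199800 ≈ 0.428.

0.428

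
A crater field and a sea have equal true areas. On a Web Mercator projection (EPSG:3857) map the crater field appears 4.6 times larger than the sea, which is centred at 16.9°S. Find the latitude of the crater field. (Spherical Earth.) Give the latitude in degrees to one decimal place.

63.5°

On Mercator, (apparent₁)/(apparent₂) = sec²φ₁ / sec²φ₂ when true areas are equal.
cos²φ₂ / cos²φ₁ = 4.6  ⇒  cos φ₁ = cos 16.9° / √4.6 = 0.9568/2.145 = 0.4461.
φ₁ = arccos(0.4461) ≈ 63.5°.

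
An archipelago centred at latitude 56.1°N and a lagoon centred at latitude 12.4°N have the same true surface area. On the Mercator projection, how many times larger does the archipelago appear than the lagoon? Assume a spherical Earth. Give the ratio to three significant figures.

3.07

Mercator is conformal with k = sec φ, so areal scale = k² = sec²φ.
At 56.1°: sec²(56.1°) = 1/0.5577² = 3.215.
At 12.4°: sec²(12.4°) = 1/0.9767² = 1.048.
Ratio = 3.215/1.048 = cos²(12.4°)/cos²(56.1°) ≈ 3.07.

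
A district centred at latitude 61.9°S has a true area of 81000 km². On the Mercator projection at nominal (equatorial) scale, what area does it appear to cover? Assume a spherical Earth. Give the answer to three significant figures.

Mercator is conformal, so the point scale is isotropic: h = k = sec φ = 1/cos φ.
Areal scale = k² = sec²φ = 1/cos²(61.9°) = 1/0.4710² = 4.508.
Apparent area = 81000 × 4.508 ≈ 365000 km².

365000 km²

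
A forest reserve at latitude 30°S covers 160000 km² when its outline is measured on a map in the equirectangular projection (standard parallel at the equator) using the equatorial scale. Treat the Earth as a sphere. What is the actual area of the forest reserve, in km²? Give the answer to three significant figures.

139000 km²

In the plate carrée (x = Rλ, y = Rφ), meridians are true-scale (h = 1) and parallels are stretched by k = sec φ.
Areal scale = h·k = 1 × sec φ; at 30°, h = 1.000, k = 1.155, so h·k = 1.155.
True area = apparent / (areal scale) = 160000 / 1.155 ≈ 139000 km².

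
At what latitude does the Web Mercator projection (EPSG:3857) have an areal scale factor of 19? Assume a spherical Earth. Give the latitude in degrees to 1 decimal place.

Mercator areal scale is sec²φ.
sec²φ = 19  ⇒  cos²φ = 0.05263  ⇒  cos φ = 0.2294.
φ = arccos(0.2294) ≈ 76.7°.

76.7°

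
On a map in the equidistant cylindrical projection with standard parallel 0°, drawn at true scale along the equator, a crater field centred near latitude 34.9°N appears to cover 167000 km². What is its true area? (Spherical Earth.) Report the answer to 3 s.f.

For the equirectangular projection with φ₀ = 0 (plate carrée), h = 1 along meridians and k = sec φ along parallels.
Areal scale = h·k = 1 × sec φ; at 34.9°, h = 1.000, k = 1.219, so h·k = 1.219.
True area = apparent / (areal scale) = 167000 / 1.219 ≈ 137000 km².

137000 km²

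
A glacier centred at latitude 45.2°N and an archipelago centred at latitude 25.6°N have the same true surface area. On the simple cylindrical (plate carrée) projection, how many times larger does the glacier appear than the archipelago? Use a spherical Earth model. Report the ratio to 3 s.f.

For the equirectangular projection with φ₀ = 0 (plate carrée), h = 1 along meridians and k = sec φ along parallels.
Areal scale at 45.2°: h·k = 1.000 × 1.419 = 1.419.
Areal scale at 25.6°: h·k = 1.000 × 1.109 = 1.109.
Ratio = 1.419/1.109 ≈ 1.28.

1.28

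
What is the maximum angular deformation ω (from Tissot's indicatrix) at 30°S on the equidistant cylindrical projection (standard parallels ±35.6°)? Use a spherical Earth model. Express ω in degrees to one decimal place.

In the equirectangular projection with standard parallel φ₀ = 35.6° (x = Rλ cos φ₀, y = Rφ), meridians are true-scale (h = 1) and the parallel scale is k = cos φ₀ / cos φ.
At 30°: h = 1.000, k = 0.9389; principal scales a = 1.000, b = 0.9389.
sin(ω/2) = (a − b)/(a + b) = 0.06111/1.939 = 0.03152, so ω = 2 arcsin(0.03152) ≈ 3.6°.

3.6°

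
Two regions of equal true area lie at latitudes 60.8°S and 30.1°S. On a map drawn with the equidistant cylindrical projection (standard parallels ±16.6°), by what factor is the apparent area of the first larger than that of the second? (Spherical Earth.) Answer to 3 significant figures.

1.77

With standard parallel φ₀ = 16.6°, the equirectangular projection gives x = Rλ cos φ₀, y = Rφ, so h = 1 and k = cos 16.6° / cos φ.
Areal scale at 60.8°: h·k = 1.000 × 1.964 = 1.964.
Areal scale at 30.1°: h·k = 1.000 × 1.108 = 1.108.
Ratio = 1.964/1.108 ≈ 1.77.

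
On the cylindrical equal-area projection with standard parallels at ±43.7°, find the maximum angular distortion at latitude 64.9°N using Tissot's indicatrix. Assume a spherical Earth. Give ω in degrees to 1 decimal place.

For cylindrical equal-area with standard parallel φ₀, h = cos φ / cos φ₀ and k = cos φ₀ / cos φ, so h·k = 1.
At 64.9°: h = 0.5867, k = 1.704; principal scales a = 1.704, b = 0.5867.
sin(ω/2) = (a − b)/(a + b) = 1.118/2.291 = 0.4878, so ω = 2 arcsin(0.4878) ≈ 58.4°.

58.4°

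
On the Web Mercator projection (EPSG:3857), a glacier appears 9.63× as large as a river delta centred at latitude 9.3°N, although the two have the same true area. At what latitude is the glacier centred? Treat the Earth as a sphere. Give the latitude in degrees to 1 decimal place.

Mercator areal scale is sec²φ, so apparent-area ratio = sec²φ₁ / sec²φ₂ = cos²φ₂ / cos²φ₁.
cos²φ₂ / cos²φ₁ = 9.63  ⇒  cos φ₁ = cos 9.3° / √9.63 = 0.9869/3.103 = 0.3180.
φ₁ = arccos(0.3180) ≈ 71.5°.

71.5°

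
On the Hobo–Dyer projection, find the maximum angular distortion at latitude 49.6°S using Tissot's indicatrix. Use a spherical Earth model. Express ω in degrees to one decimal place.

The Hobo–Dyer projection is cylindrical equal-area with φ₀ = 37.5°. For cylindrical equal-area with standard parallel φ₀, h = cos φ / cos φ₀ and k = cos φ₀ / cos φ, so h·k = 1.
At 49.6°: h = 0.8169, k = 1.224; principal scales a = 1.224, b = 0.8169.
sin(ω/2) = (a − b)/(a + b) = 0.4071/2.041 = 0.1995, so ω = 2 arcsin(0.1995) ≈ 23.0°.

23.0°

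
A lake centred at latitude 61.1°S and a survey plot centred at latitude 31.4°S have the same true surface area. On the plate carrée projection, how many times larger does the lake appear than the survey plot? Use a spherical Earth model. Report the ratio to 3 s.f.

Plate carrée maps x = Rλ, y = Rφ. The meridian scale is h = 1 and the parallel scale is k = 1/cos φ = sec φ.
Areal scale at 61.1°: h·k = 1.000 × 2.069 = 2.069.
Areal scale at 31.4°: h·k = 1.000 × 1.172 = 1.172.
Ratio = 2.069/1.172 ≈ 1.77.

1.77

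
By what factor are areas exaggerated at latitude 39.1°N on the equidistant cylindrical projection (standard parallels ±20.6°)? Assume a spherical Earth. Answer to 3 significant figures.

In the equirectangular projection with standard parallel φ₀ = 20.6° (x = Rλ cos φ₀, y = Rφ), meridians are true-scale (h = 1) and the parallel scale is k = cos φ₀ / cos φ.
Areal scale = h·k = 1 × cos φ₀ / cos φ; at 39.1°, h = 1.000, k = 1.206, so h·k = 1.206.

1.21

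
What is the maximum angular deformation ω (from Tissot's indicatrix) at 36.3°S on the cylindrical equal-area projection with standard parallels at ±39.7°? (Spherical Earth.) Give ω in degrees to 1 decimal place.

A cylindrical equal-area projection with standard parallel φ₀ has meridian scale h = cos φ / cos φ₀ and parallel scale k = cos φ₀ / cos φ (so areas are preserved, h·k = 1).
At 36.3°: h = 1.047, k = 0.9547; principal scales a = 1.047, b = 0.9547.
sin(ω/2) = (a − b)/(a + b) = 0.09280/2.002 = 0.04635, so ω = 2 arcsin(0.04635) ≈ 5.3°.

5.3°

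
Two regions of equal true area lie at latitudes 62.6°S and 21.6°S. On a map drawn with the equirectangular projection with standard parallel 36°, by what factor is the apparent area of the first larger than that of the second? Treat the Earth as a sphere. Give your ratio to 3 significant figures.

The equidistant cylindrical projection with φ₀ = 36° has h = 1 (meridians true) and k = cos φ₀ / cos φ along parallels.
Areal scale at 62.6°: h·k = 1.000 × 1.758 = 1.758.
Areal scale at 21.6°: h·k = 1.000 × 0.8701 = 0.8701.
Ratio = 1.758/0.8701 ≈ 2.02.

2.02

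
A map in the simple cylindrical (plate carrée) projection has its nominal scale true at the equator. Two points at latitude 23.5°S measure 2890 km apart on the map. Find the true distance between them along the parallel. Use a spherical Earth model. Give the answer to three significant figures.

2650 km

Plate carrée maps x = Rλ, y = Rφ. The meridian scale is h = 1 and the parallel scale is k = 1/cos φ = sec φ.
Along the parallel at 23.5°, map distances are exaggerated by k = sec 23.5° = 1.090.
True distance = 2890 / 1.090 = 2890 × cos 23.5° ≈ 2650 km.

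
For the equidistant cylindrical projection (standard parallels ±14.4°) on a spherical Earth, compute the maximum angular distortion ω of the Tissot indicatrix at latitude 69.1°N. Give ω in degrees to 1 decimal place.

In the equirectangular projection with standard parallel φ₀ = 14.4° (x = Rλ cos φ₀, y = Rφ), meridians are true-scale (h = 1) and the parallel scale is k = cos φ₀ / cos φ.
At 69.1°: h = 1.000, k = 2.715; principal scales a = 2.715, b = 1.000.
sin(ω/2) = (a − b)/(a + b) = 1.715/3.715 = 0.4617, so ω = 2 arcsin(0.4617) ≈ 55.0°.

55.0°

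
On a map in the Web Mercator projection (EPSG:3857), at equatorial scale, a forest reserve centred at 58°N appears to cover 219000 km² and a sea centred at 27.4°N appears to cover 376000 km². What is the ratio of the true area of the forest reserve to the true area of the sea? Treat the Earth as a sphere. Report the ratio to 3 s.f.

On Mercator the areal scale is sec²φ, so true area = apparent × cos²φ.
True area of forest reserve: 219000 × cos²(58°) = 219000 × 0.2808 = 61500 km².
True area of sea: 376000 × cos²(27.4°) = 376000 × 0.7882 = 296400 km².
Ratio = 61500 / 296400 ≈ 0.208.

0.208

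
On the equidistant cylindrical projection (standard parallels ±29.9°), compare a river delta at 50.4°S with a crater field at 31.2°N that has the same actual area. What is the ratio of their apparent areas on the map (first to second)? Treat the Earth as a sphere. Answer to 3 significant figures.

1.34

With standard parallel φ₀ = 29.9°, the equirectangular projection gives x = Rλ cos φ₀, y = Rφ, so h = 1 and k = cos 29.9° / cos φ.
Areal scale at 50.4°: h·k = 1.000 × 1.360 = 1.360.
Areal scale at 31.2°: h·k = 1.000 × 1.013 = 1.013.
Ratio = 1.360/1.013 ≈ 1.34.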